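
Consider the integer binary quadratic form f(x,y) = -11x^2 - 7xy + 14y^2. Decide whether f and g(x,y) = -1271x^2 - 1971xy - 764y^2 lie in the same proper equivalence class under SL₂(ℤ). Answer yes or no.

D₁ = 665, D₂ = 665
river cycle of f (length 10): (14, 7, -11), (-11, 15, 10), (10, 25, -1), (-1, 25, 10), (10, 15, -11), (-11, 7, 14), (14, 21, -4), (-4, 19, 19), (19, 19, -4), (-4, 21, 14)
river cycle of g (length 10): (-11, 15, 10), (10, 25, -1), (-1, 25, 10), (10, 15, -11), (-11, 7, 14), (14, 21, -4), (-4, 19, 19), (19, 19, -4), (-4, 21, 14), (14, 7, -11)
cycles coincide ⇒ equivalent

yes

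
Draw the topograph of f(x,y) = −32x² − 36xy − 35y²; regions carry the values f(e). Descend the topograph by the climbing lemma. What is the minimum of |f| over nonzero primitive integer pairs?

translate: b→-28 (≡36 mod 64), so (32,36,35)→(32,-28,31)
flip: (32,-28,31)→(31,28,32)
reduced (well bottom): (31,28,32) with a≤c, −a<b≤a
well minimum |f| = |-31| = 31 (negative-definite)

31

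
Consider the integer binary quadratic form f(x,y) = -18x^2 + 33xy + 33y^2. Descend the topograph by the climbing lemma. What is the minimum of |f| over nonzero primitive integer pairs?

river: ρ → (33,33,-18)
river: ρ → (-18,39,27)
river: ρ → (27,15,-30)
river: ρ → (-30,45,12)
river: ρ → (12,51,-18)
river: ρ → (-18,57,3)
river: ρ → (3,57,-18)
river: ρ → (-18,51,12)
river: ρ → (12,45,-30)
river: ρ → (-30,15,27)
river: ρ → (27,39,-18)
river: ρ → (-18,33,33)
closes: descent 0, river 12
min |a| on river = 3

3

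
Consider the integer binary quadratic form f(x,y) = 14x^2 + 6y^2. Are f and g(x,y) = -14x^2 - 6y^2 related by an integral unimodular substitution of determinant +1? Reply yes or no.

D₁ = -336, D₂ = -336
f: flip: (14,0,6)→(6,0,14)
f: reduced (well bottom): (6,0,14) with a≤c, −a<b≤a
g is negative-definite; reduce −g:
−g: flip: (14,0,6)→(6,0,14)
−g: reduced (well bottom): (6,0,14) with a≤c, −a<b≤a
flip sign back: reduced form of g is (-6,0,-14)
reduced forms (6, 0, 14) vs (-6, 0, -14) ⇒ inequivalent

no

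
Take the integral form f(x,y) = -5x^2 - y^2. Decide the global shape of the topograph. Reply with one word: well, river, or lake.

D = b²−4ac = 0² − 4·(-5)·(-1) = -20
D < 0 ⇒ definite ⇒ every region one sign ⇒ single well

well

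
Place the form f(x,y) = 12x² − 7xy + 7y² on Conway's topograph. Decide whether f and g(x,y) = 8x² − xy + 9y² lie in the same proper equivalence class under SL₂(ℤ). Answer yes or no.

D₁ = -287, D₂ = -287
f: flip: (12,-7,7)→(7,7,12)
f: reduced (well bottom): (7,7,12) with a≤c, −a<b≤a
g: reduced (well bottom): (8,-1,9) with a≤c, −a<b≤a
reduced forms (7, 7, 12) vs (8, -1, 9) ⇒ inequivalent

no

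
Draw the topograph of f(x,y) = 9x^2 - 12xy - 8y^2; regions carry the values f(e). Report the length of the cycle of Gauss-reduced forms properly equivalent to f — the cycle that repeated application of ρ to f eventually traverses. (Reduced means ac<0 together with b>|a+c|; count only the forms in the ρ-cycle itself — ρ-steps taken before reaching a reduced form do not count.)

D = 432, ⌊√D⌋ = 20
descent: ρ → (-8,12,9)  [lands on river]
river: ρ → (9,6,-11)
river: ρ → (-11,16,4)
river: ρ → (4,16,-11)
river: ρ → (-11,6,9)
river: ρ → (9,12,-8)
river: ρ → (-8,20,1)
river: ρ → (1,20,-8)
ρ-cycle length = 8 (tail of 1 descent step not counted)

8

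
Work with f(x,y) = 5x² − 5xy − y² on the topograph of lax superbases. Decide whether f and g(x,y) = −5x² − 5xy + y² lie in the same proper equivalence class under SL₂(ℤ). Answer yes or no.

D₁ = 45, D₂ = 45
river cycle of f (length 2): (-1, 5, 5), (5, 5, -1)
river cycle of g (length 2): (1, 5, -5), (-5, 5, 1)
cycles differ ⇒ inequivalent

no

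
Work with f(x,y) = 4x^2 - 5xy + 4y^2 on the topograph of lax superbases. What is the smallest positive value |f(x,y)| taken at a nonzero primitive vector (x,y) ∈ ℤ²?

translate: b→3 (≡-5 mod 8), so (4,-5,4)→(4,3,3)
flip: (4,3,3)→(3,-3,4)
translate: b→3 (≡-3 mod 6), so (3,-3,4)→(3,3,4)
reduced (well bottom): (3,3,4) with a≤c, −a<b≤a
well minimum = a = 3

3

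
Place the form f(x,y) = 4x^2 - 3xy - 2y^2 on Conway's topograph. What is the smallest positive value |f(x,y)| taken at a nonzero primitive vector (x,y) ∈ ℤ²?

descent: ρ → (-2,3,4)  [lands on river]
river: ρ → (4,5,-1)
river: ρ → (-1,5,4)
river: ρ → (4,3,-2)
river: ρ → (-2,5,2)
river: ρ → (2,3,-4)
river: ρ → (-4,5,1)
river: ρ → (1,5,-4)
river: ρ → (-4,3,2)
river: ρ → (2,5,-2)
closes: descent 1, river 10
min |a| on river = 1

1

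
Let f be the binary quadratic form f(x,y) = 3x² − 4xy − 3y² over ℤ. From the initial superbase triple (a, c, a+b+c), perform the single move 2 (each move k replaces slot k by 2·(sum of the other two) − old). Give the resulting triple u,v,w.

start (3,-3,-4) = (f(1,0),f(0,1),f(1,1))
replace slot 2: 2·(3+(-4)) − (-3) = 1 → (3,1,-4)

3,1,-4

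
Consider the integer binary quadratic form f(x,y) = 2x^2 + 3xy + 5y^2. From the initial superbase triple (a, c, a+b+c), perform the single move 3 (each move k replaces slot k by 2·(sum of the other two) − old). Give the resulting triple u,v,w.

start (2,5,10) = (f(1,0),f(0,1),f(1,1))
replace slot 3: 2·(2+5) − 10 = 4 → (2,5,4)

2,5,4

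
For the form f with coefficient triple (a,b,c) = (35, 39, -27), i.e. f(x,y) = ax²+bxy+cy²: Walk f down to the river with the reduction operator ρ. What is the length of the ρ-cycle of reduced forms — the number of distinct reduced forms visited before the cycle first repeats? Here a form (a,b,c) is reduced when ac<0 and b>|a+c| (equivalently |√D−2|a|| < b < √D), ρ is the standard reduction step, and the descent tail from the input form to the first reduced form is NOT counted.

D = 5301, ⌊√D⌋ = 72
river: ρ → (-27,69,5)
river: ρ → (5,71,-13)
river: ρ → (-13,59,35)
river: ρ → (35,11,-37)
river: ρ → (-37,63,9)
river: ρ → (9,63,-37)
river: ρ → (-37,11,35)
river: ρ → (35,59,-13)
river: ρ → (-13,71,5)
river: ρ → (5,69,-27)
river: ρ → (-27,39,35)
river: ρ → (35,31,-31)
river: ρ → (-31,31,35)
river: ρ → (35,39,-27)
ρ-cycle length = 14 (tail of 0 descent steps not counted)

14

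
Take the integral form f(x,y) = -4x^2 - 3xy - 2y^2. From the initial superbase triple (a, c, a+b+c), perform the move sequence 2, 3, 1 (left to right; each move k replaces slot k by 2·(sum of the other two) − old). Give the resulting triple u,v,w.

start (-4,-2,-9) = (f(1,0),f(0,1),f(1,1))
replace slot 2: 2·((-4)+(-9)) − (-2) = -24 → (-4,-24,-9)
replace slot 3: 2·((-4)+(-24)) − (-9) = -47 → (-4,-24,-47)
replace slot 1: 2·((-24)+(-47)) − (-4) = -138 → (-138,-24,-47)

-138,-24,-47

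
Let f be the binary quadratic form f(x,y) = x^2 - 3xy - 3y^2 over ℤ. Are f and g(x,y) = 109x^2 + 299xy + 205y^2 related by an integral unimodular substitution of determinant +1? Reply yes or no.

D₁ = 21, D₂ = 21
river cycle of f (length 2): (-3, 3, 1), (1, 3, -3)
river cycle of g (length 2): (1, 3, -3), (-3, 3, 1)
cycles coincide ⇒ equivalent

yes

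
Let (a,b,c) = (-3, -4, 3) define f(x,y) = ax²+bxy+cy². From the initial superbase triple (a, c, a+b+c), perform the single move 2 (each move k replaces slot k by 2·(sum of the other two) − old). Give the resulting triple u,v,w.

start (-3,3,-4) = (f(1,0),f(0,1),f(1,1))
replace slot 2: 2·((-3)+(-4)) − 3 = -17 → (-3,-17,-4)

-3,-17,-4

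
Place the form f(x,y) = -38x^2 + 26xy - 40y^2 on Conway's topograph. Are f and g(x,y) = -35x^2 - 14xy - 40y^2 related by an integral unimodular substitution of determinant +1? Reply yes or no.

D₁ = -5404, D₂ = -5404
f is negative-definite; reduce −f:
−f: reduced (well bottom): (38,-26,40) with a≤c, −a<b≤a
flip sign back: reduced form of f is (-38,26,-40)
g is negative-definite; reduce −g:
−g: reduced (well bottom): (35,14,40) with a≤c, −a<b≤a
flip sign back: reduced form of g is (-35,-14,-40)
reduced forms (-38, 26, -40) vs (-35, -14, -40) ⇒ inequivalent

no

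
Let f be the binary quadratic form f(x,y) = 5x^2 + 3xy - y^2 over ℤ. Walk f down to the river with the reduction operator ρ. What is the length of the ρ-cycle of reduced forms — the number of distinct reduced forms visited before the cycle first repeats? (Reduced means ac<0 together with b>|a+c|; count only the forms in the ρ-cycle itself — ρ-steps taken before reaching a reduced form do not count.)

D = 29, ⌊√D⌋ = 5
descent: ρ → (-1,5,1)  [lands on river]
river: ρ → (1,5,-1)
ρ-cycle length = 2 (tail of 1 descent step not counted)

2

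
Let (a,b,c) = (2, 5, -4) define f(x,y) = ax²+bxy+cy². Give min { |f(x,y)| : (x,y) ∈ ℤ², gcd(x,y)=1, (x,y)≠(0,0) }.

river: ρ → (-4,3,3)
river: ρ → (3,3,-4)
river: ρ → (-4,5,2)
river: ρ → (2,7,-1)
river: ρ → (-1,7,2)
river: ρ → (2,5,-4)
closes: descent 0, river 6
min |a| on river = 1

1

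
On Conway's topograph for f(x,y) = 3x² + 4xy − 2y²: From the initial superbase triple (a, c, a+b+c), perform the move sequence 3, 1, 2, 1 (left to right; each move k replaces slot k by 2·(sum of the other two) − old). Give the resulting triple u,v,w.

start (3,-2,5) = (f(1,0),f(0,1),f(1,1))
replace slot 3: 2·(3+(-2)) − 5 = -3 → (3,-2,-3)
replace slot 1: 2·((-2)+(-3)) − 3 = -13 → (-13,-2,-3)
replace slot 2: 2·((-13)+(-3)) − (-2) = -30 → (-13,-30,-3)
replace slot 1: 2·((-30)+(-3)) − (-13) = -53 → (-53,-30,-3)

-53,-30,-3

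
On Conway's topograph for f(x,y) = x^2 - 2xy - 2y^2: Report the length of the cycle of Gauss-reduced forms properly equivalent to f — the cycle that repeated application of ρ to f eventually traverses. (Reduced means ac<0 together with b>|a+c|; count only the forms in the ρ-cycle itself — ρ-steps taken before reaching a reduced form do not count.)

D = 12, ⌊√D⌋ = 3
descent: ρ → (-2,2,1)  [lands on river]
river: ρ → (1,2,-2)
ρ-cycle length = 2 (tail of 1 descent step not counted)

2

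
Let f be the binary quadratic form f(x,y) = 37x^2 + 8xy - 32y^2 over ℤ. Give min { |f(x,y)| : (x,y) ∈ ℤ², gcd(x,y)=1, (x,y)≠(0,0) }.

river: ρ → (-32,56,13)
river: ρ → (13,48,-48)
river: ρ → (-48,48,13)
river: ρ → (13,56,-32)
river: ρ → (-32,8,37)
river: ρ → (37,66,-3)
river: ρ → (-3,66,37)
river: ρ → (37,8,-32)
closes: descent 0, river 8
min |a| on river = 3

3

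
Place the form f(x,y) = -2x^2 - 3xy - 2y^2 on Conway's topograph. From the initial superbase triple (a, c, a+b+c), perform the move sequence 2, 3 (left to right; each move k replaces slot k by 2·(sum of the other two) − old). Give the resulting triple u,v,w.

start (-2,-2,-7) = (f(1,0),f(0,1),f(1,1))
replace slot 2: 2·((-2)+(-7)) − (-2) = -16 → (-2,-16,-7)
replace slot 3: 2·((-2)+(-16)) − (-7) = -29 → (-2,-16,-29)

-2,-16,-29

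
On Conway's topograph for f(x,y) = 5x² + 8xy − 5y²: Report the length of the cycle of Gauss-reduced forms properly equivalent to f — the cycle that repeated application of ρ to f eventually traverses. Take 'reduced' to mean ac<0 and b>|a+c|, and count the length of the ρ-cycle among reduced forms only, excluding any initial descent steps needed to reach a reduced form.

D = 164, ⌊√D⌋ = 12
river: ρ → (-5,12,1)
river: ρ → (1,12,-5)
river: ρ → (-5,8,5)
river: ρ → (5,12,-1)
river: ρ → (-1,12,5)
river: ρ → (5,8,-5)
ρ-cycle length = 6 (tail of 0 descent steps not counted)

6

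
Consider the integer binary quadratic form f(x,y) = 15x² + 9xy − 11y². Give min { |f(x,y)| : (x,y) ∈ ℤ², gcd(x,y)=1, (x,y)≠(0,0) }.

river: ρ → (-11,13,13)
river: ρ → (13,13,-11)
river: ρ → (-11,9,15)
river: ρ → (15,21,-5)
river: ρ → (-5,19,19)
river: ρ → (19,19,-5)
river: ρ → (-5,21,15)
river: ρ → (15,9,-11)
closes: descent 0, river 8
min |a| on river = 5

5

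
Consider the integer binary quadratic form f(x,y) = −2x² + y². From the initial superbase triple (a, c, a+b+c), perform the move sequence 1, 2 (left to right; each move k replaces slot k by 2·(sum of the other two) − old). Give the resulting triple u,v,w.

start (-2,1,-1) = (f(1,0),f(0,1),f(1,1))
replace slot 1: 2·(1+(-1)) − (-2) = 2 → (2,1,-1)
replace slot 2: 2·(2+(-1)) − 1 = 1 → (2,1,-1)

2,1,-1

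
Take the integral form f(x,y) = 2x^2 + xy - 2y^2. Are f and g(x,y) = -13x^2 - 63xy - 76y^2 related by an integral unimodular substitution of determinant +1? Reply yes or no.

D₁ = 17, D₂ = 17
river cycle of f (length 6): (-2, 3, 1), (1, 3, -2), (-2, 1, 2), (2, 3, -1), (-1, 3, 2), (2, 1, -2)
river cycle of g (length 6): (-2, 3, 1), (1, 3, -2), (-2, 1, 2), (2, 3, -1), (-1, 3, 2), (2, 1, -2)
cycles coincide ⇒ equivalent

yes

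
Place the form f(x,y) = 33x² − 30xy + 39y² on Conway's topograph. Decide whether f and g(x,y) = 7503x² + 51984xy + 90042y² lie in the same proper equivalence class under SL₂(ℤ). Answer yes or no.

D₁ = -4248, D₂ = -4248
f: reduced (well bottom): (33,-30,39) with a≤c, −a<b≤a
g: translate: b→6966 (≡51984 mod 15006), so (7503,51984,90042)→(7503,6966,1617)
g: flip: (7503,6966,1617)→(1617,-6966,7503)
g: translate: b→-498 (≡-6966 mod 3234), so (1617,-6966,7503)→(1617,-498,39)
g: flip: (1617,-498,39)→(39,498,1617)
g: translate: b→30 (≡498 mod 78), so (39,498,1617)→(39,30,33)
g: flip: (39,30,33)→(33,-30,39)
g: reduced (well bottom): (33,-30,39) with a≤c, −a<b≤a
reduced forms (33, -30, 39) vs (33, -30, 39) ⇒ equivalent

yes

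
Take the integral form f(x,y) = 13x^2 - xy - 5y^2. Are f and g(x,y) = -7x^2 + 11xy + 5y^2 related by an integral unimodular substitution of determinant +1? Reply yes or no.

D₁ = 261, D₂ = 261
river cycle of f (length 8): (-5, 11, 7), (7, 3, -9), (-9, 15, 1), (1, 15, -9), (-9, 3, 7), (7, 11, -5), (-5, 9, 9), (9, 9, -5)
river cycle of g (length 8): (5, 9, -9), (-9, 9, 5), (5, 11, -7), (-7, 3, 9), (9, 15, -1), (-1, 15, 9), (9, 3, -7), (-7, 11, 5)
cycles differ ⇒ inequivalent

no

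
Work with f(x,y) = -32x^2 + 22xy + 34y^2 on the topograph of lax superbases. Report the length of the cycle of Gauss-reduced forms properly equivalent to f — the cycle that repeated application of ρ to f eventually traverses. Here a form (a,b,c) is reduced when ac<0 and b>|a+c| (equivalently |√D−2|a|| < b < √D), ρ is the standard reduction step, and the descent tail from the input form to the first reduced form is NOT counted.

D = 4836, ⌊√D⌋ = 69
river: ρ → (34,46,-20)
river: ρ → (-20,34,46)
river: ρ → (46,58,-8)
river: ρ → (-8,54,60)
river: ρ → (60,66,-2)
river: ρ → (-2,66,60)
river: ρ → (60,54,-8)
river: ρ → (-8,58,46)
river: ρ → (46,34,-20)
river: ρ → (-20,46,34)
river: ρ → (34,22,-32)
river: ρ → (-32,42,24)
river: ρ → (24,54,-20)
river: ρ → (-20,66,6)
river: ρ → (6,66,-20)
river: ρ → (-20,54,24)
river: ρ → (24,42,-32)
river: ρ → (-32,22,34)
ρ-cycle length = 18 (tail of 0 descent steps not counted)

18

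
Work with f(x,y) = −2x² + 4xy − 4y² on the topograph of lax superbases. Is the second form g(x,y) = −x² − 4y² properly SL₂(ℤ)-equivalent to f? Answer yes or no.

D₁ = -16, D₂ = -16
f is negative-definite; reduce −f:
−f: translate: b→0 (≡-4 mod 4), so (2,-4,4)→(2,0,2)
−f: reduced (well bottom): (2,0,2) with a≤c, −a<b≤a
flip sign back: reduced form of f is (-2,0,-2)
g is negative-definite; reduce −g:
−g: reduced (well bottom): (1,0,4) with a≤c, −a<b≤a
flip sign back: reduced form of g is (-1,0,-4)
reduced forms (-2, 0, -2) vs (-1, 0, -4) ⇒ inequivalent

no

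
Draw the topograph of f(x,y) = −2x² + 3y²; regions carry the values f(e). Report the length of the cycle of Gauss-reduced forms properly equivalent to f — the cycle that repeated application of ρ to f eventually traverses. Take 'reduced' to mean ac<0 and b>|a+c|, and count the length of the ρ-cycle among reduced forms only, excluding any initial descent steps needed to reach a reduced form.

D = 24, ⌊√D⌋ = 4
descent: ρ → (3,0,-2)
descent: ρ → (-2,4,1)  [lands on river]
river: ρ → (1,4,-2)
ρ-cycle length = 2 (tail of 2 descent steps not counted)

2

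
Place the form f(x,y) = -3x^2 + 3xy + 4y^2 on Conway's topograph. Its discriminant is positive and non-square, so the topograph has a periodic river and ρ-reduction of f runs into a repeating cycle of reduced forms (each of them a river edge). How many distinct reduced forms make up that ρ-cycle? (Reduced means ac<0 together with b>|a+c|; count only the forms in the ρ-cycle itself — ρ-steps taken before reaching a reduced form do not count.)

D = 57, ⌊√D⌋ = 7
river: ρ → (4,5,-2)
river: ρ → (-2,7,1)
river: ρ → (1,7,-2)
river: ρ → (-2,5,4)
river: ρ → (4,3,-3)
river: ρ → (-3,3,4)
ρ-cycle length = 6 (tail of 0 descent steps not counted)

6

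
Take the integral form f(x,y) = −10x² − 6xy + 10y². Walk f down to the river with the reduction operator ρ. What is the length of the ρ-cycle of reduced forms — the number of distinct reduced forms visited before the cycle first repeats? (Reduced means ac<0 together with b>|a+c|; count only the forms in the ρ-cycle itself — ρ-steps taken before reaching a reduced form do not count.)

D = 436, ⌊√D⌋ = 20
descent: ρ → (10,6,-10)  [lands on river]
river: ρ → (-10,14,6)
river: ρ → (6,10,-14)
river: ρ → (-14,18,2)
river: ρ → (2,18,-14)
river: ρ → (-14,10,6)
river: ρ → (6,14,-10)
river: ρ → (-10,6,10)
river: ρ → (10,14,-6)
river: ρ → (-6,10,14)
river: ρ → (14,18,-2)
river: ρ → (-2,18,14)
river: ρ → (14,10,-6)
river: ρ → (-6,14,10)
ρ-cycle length = 14 (tail of 1 descent step not counted)

14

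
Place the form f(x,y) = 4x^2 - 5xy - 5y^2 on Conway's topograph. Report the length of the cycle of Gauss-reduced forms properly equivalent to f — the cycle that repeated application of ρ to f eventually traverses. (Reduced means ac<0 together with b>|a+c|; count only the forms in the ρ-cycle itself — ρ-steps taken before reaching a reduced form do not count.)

D = 105, ⌊√D⌋ = 10
descent: ρ → (-5,5,4)  [lands on river]
river: ρ → (4,3,-6)
river: ρ → (-6,9,1)
river: ρ → (1,9,-6)
river: ρ → (-6,3,4)
river: ρ → (4,5,-5)
ρ-cycle length = 6 (tail of 1 descent step not counted)

6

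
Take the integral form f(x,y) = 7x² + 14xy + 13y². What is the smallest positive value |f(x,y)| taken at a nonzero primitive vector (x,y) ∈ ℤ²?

translate: b→0 (≡14 mod 14), so (7,14,13)→(7,0,6)
flip: (7,0,6)→(6,0,7)
reduced (well bottom): (6,0,7) with a≤c, −a<b≤a
well minimum = a = 6

6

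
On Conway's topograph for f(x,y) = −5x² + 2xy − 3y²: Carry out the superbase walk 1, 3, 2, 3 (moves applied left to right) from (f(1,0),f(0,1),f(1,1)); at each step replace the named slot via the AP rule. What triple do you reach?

start (-5,-3,-6) = (f(1,0),f(0,1),f(1,1))
replace slot 1: 2·((-3)+(-6)) − (-5) = -13 → (-13,-3,-6)
replace slot 3: 2·((-13)+(-3)) − (-6) = -26 → (-13,-3,-26)
replace slot 2: 2·((-13)+(-26)) − (-3) = -75 → (-13,-75,-26)
replace slot 3: 2·((-13)+(-75)) − (-26) = -150 → (-13,-75,-150)

-13,-75,-150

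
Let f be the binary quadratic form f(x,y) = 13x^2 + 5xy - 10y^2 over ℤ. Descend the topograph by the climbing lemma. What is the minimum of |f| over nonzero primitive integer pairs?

river: ρ → (-10,15,8)
river: ρ → (8,17,-8)
river: ρ → (-8,15,10)
river: ρ → (10,5,-13)
river: ρ → (-13,21,2)
river: ρ → (2,23,-2)
river: ρ → (-2,21,13)
river: ρ → (13,5,-10)
closes: descent 0, river 8
min |a| on river = 2

2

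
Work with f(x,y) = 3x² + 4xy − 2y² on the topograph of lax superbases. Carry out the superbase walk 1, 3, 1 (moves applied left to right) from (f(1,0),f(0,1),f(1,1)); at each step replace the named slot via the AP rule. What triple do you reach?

start (3,-2,5) = (f(1,0),f(0,1),f(1,1))
replace slot 1: 2·((-2)+5) − 3 = 3 → (3,-2,5)
replace slot 3: 2·(3+(-2)) − 5 = -3 → (3,-2,-3)
replace slot 1: 2·((-2)+(-3)) − 3 = -13 → (-13,-2,-3)

-13,-2,-3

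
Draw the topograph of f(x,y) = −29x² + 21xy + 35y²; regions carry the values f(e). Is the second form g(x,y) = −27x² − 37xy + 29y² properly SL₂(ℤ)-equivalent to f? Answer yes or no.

D₁ = 4501, D₂ = 4501
river cycle of f (length 40): (35, 49, -15), (-15, 41, 47), (47, 53, -9), (-9, 55, 41), (41, 27, -23), (-23, 65, 3), (3, 67, -1), (-1, 67, 3), (3, 65, -23), (-23, 27, 41), … (30 more)
river cycle of g (length 40): (29, 37, -27), (-27, 17, 39), (39, 61, -5), (-5, 59, 51), (51, 43, -13), (-13, 61, 15), (15, 59, -17), (-17, 43, 39), (39, 35, -21), (-21, 49, 25), … (30 more)
cycles differ ⇒ inequivalent

no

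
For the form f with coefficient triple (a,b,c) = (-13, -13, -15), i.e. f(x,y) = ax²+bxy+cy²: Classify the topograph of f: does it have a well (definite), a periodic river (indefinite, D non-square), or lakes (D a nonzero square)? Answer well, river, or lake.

D = b²−4ac = (-13)² − 4·(-13)·(-15) = -611
D < 0 ⇒ definite ⇒ every region one sign ⇒ single well

well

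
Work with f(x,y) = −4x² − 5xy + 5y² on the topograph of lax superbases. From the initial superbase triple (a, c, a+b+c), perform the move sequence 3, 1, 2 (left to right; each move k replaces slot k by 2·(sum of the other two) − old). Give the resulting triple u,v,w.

start (-4,5,-4) = (f(1,0),f(0,1),f(1,1))
replace slot 3: 2·((-4)+5) − (-4) = 6 → (-4,5,6)
replace slot 1: 2·(5+6) − (-4) = 26 → (26,5,6)
replace slot 2: 2·(26+6) − 5 = 59 → (26,59,6)

26,59,6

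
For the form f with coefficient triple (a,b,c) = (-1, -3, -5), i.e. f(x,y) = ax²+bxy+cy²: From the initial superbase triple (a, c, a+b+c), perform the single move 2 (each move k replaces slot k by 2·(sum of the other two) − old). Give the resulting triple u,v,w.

start (-1,-5,-9) = (f(1,0),f(0,1),f(1,1))
replace slot 2: 2·((-1)+(-9)) − (-5) = -15 → (-1,-15,-9)

-1,-15,-9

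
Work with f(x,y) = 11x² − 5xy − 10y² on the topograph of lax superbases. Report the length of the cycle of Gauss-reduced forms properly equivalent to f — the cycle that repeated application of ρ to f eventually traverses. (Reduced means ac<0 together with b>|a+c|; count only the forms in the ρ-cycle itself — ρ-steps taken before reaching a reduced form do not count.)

D = 465, ⌊√D⌋ = 21
descent: ρ → (-10,5,11)  [lands on river]
river: ρ → (11,17,-4)
river: ρ → (-4,15,15)
river: ρ → (15,15,-4)
river: ρ → (-4,17,11)
river: ρ → (11,5,-10)
river: ρ → (-10,15,6)
river: ρ → (6,21,-1)
river: ρ → (-1,21,6)
river: ρ → (6,15,-10)
ρ-cycle length = 10 (tail of 1 descent step not counted)

10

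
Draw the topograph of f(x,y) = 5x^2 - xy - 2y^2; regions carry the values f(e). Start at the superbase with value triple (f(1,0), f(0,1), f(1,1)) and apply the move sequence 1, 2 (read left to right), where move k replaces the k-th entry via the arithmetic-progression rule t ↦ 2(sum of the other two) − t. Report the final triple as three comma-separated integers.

start (5,-2,2) = (f(1,0),f(0,1),f(1,1))
replace slot 1: 2·((-2)+2) − 5 = -5 → (-5,-2,2)
replace slot 2: 2·((-5)+2) − (-2) = -4 → (-5,-4,2)

-5,-4,2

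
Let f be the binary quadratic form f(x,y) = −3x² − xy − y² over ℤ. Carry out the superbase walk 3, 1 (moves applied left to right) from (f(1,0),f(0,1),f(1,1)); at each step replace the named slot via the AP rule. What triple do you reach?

start (-3,-1,-5) = (f(1,0),f(0,1),f(1,1))
replace slot 3: 2·((-3)+(-1)) − (-5) = -3 → (-3,-1,-3)
replace slot 1: 2·((-1)+(-3)) − (-3) = -5 → (-5,-1,-3)

-5,-1,-3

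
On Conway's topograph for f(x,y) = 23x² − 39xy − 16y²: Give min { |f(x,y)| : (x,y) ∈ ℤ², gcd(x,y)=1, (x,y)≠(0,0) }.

descent: ρ → (-16,39,23)  [lands on river]
river: ρ → (23,53,-2)
river: ρ → (-2,51,49)
river: ρ → (49,47,-4)
river: ρ → (-4,49,37)
river: ρ → (37,25,-16)
closes: descent 1, river 6
min |a| on river = 2

2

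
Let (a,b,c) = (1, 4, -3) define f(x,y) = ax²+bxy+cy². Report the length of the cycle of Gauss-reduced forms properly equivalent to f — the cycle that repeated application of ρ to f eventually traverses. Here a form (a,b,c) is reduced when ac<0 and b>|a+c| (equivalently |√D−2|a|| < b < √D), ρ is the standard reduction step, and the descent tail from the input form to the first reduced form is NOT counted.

D = 28, ⌊√D⌋ = 5
river: ρ → (-3,2,2)
river: ρ → (2,2,-3)
river: ρ → (-3,4,1)
river: ρ → (1,4,-3)
ρ-cycle length = 4 (tail of 0 descent steps not counted)

4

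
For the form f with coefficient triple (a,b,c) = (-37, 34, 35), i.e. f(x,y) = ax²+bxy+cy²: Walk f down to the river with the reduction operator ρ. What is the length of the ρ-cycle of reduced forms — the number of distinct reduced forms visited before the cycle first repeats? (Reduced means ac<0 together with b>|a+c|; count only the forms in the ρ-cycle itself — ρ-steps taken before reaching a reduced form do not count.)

D = 6336, ⌊√D⌋ = 79
river: ρ → (35,36,-36)
river: ρ → (-36,36,35)
river: ρ → (35,34,-37)
river: ρ → (-37,40,32)
river: ρ → (32,24,-45)
river: ρ → (-45,66,11)
river: ρ → (11,66,-45)
river: ρ → (-45,24,32)
river: ρ → (32,40,-37)
river: ρ → (-37,34,35)
ρ-cycle length = 10 (tail of 0 descent steps not counted)

10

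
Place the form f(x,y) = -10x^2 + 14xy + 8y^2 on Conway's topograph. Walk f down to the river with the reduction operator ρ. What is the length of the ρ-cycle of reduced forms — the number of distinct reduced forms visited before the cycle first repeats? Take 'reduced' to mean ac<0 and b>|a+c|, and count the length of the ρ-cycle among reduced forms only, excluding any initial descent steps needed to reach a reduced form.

D = 516, ⌊√D⌋ = 22
river: ρ → (8,18,-6)
river: ρ → (-6,18,8)
river: ρ → (8,14,-10)
river: ρ → (-10,6,12)
river: ρ → (12,18,-4)
river: ρ → (-4,22,2)
river: ρ → (2,22,-4)
river: ρ → (-4,18,12)
river: ρ → (12,6,-10)
river: ρ → (-10,14,8)
ρ-cycle length = 10 (tail of 0 descent steps not counted)

10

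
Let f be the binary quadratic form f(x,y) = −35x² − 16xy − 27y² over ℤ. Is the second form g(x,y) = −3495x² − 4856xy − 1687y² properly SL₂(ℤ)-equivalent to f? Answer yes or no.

D₁ = -3524, D₂ = -3524
f is negative-definite; reduce −f:
−f: flip: (35,16,27)→(27,-16,35)
−f: reduced (well bottom): (27,-16,35) with a≤c, −a<b≤a
flip sign back: reduced form of f is (-27,16,-35)
g is negative-definite; reduce −g:
−g: translate: b→-2134 (≡4856 mod 6990), so (3495,4856,1687)→(3495,-2134,326)
−g: flip: (3495,-2134,326)→(326,2134,3495)
−g: translate: b→178 (≡2134 mod 652), so (326,2134,3495)→(326,178,27)
−g: flip: (326,178,27)→(27,-178,326)
−g: translate: b→-16 (≡-178 mod 54), so (27,-178,326)→(27,-16,35)
−g: reduced (well bottom): (27,-16,35) with a≤c, −a<b≤a
flip sign back: reduced form of g is (-27,16,-35)
reduced forms (-27, 16, -35) vs (-27, 16, -35) ⇒ equivalent

yes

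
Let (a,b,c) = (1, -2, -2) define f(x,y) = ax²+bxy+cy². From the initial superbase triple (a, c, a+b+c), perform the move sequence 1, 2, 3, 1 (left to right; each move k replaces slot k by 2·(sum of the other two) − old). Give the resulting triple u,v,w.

start (1,-2,-3) = (f(1,0),f(0,1),f(1,1))
replace slot 1: 2·((-2)+(-3)) − 1 = -11 → (-11,-2,-3)
replace slot 2: 2·((-11)+(-3)) − (-2) = -26 → (-11,-26,-3)
replace slot 3: 2·((-11)+(-26)) − (-3) = -71 → (-11,-26,-71)
replace slot 1: 2·((-26)+(-71)) − (-11) = -183 → (-183,-26,-71)

-183,-26,-71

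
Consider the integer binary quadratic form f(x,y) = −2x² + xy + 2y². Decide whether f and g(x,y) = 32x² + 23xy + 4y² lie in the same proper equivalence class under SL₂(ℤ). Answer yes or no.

D₁ = 17, D₂ = 17
river cycle of f (length 6): (2, 3, -1), (-1, 3, 2), (2, 1, -2), (-2, 3, 1), (1, 3, -2), (-2, 1, 2)
river cycle of g (length 6): (-1, 3, 2), (2, 1, -2), (-2, 3, 1), (1, 3, -2), (-2, 1, 2), (2, 3, -1)
cycles coincide ⇒ equivalent

yes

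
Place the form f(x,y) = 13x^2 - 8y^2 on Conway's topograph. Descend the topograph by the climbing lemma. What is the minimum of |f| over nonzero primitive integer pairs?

descent: ρ → (-8,16,5)  [lands on river]
river: ρ → (5,14,-11)
river: ρ → (-11,8,8)
river: ρ → (8,8,-11)
river: ρ → (-11,14,5)
river: ρ → (5,16,-8)
closes: descent 1, river 6
min |a| on river = 5

5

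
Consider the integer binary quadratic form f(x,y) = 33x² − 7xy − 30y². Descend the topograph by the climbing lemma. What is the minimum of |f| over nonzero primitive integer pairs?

descent: ρ → (-30,7,33)  [lands on river]
river: ρ → (33,59,-4)
river: ρ → (-4,61,18)
river: ρ → (18,47,-25)
river: ρ → (-25,53,12)
river: ρ → (12,43,-45)
river: ρ → (-45,47,10)
river: ρ → (10,53,-30)
closes: descent 1, river 8
min |a| on river = 4

4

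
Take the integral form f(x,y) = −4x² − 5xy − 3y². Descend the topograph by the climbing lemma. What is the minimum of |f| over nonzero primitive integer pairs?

translate: b→-3 (≡5 mod 8), so (4,5,3)→(4,-3,2)
flip: (4,-3,2)→(2,3,4)
translate: b→-1 (≡3 mod 4), so (2,3,4)→(2,-1,3)
reduced (well bottom): (2,-1,3) with a≤c, −a<b≤a
well minimum |f| = |-2| = 2 (negative-definite)

2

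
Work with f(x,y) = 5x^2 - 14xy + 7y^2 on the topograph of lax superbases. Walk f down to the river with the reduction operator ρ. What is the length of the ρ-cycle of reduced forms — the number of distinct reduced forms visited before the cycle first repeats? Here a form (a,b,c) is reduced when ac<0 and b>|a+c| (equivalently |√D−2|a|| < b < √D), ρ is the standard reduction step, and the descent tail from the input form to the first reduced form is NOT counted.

D = 56, ⌊√D⌋ = 7
descent: ρ → (7,0,-2)
descent: ρ → (-2,4,5)  [lands on river]
river: ρ → (5,6,-1)
river: ρ → (-1,6,5)
river: ρ → (5,4,-2)
ρ-cycle length = 4 (tail of 2 descent steps not counted)

4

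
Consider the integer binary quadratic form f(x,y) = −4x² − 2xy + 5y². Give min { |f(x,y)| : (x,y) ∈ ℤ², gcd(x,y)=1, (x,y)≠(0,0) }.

descent: ρ → (5,2,-4)  [lands on river]
river: ρ → (-4,6,3)
river: ρ → (3,6,-4)
river: ρ → (-4,2,5)
river: ρ → (5,8,-1)
river: ρ → (-1,8,5)
closes: descent 1, river 6
min |a| on river = 1

1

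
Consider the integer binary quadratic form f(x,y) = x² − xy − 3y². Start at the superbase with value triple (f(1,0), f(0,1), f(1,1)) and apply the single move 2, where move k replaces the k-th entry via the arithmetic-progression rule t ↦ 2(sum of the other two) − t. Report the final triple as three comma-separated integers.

start (1,-3,-3) = (f(1,0),f(0,1),f(1,1))
replace slot 2: 2·(1+(-3)) − (-3) = -1 → (1,-1,-3)

1,-1,-3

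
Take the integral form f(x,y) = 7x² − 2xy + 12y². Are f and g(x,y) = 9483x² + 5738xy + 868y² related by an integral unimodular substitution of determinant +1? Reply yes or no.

D₁ = -332, D₂ = -332
f: reduced (well bottom): (7,-2,12) with a≤c, −a<b≤a
g: flip: (9483,5738,868)→(868,-5738,9483)
g: translate: b→-530 (≡-5738 mod 1736), so (868,-5738,9483)→(868,-530,81)
g: flip: (868,-530,81)→(81,530,868)
g: translate: b→44 (≡530 mod 162), so (81,530,868)→(81,44,7)
g: flip: (81,44,7)→(7,-44,81)
g: translate: b→-2 (≡-44 mod 14), so (7,-44,81)→(7,-2,12)
g: reduced (well bottom): (7,-2,12) with a≤c, −a<b≤a
reduced forms (7, -2, 12) vs (7, -2, 12) ⇒ equivalent

yes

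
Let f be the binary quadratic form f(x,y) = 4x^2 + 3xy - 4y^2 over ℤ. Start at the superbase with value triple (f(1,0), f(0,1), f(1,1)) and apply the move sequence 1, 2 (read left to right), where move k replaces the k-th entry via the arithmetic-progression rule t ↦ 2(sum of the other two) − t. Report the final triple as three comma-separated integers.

start (4,-4,3) = (f(1,0),f(0,1),f(1,1))
replace slot 1: 2·((-4)+3) − 4 = -6 → (-6,-4,3)
replace slot 2: 2·((-6)+3) − (-4) = -2 → (-6,-2,3)

-6,-2,3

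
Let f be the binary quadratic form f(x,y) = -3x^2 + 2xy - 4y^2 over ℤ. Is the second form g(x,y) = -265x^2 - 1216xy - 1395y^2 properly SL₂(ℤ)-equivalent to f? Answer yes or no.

D₁ = -44, D₂ = -44
f is negative-definite; reduce −f:
−f: reduced (well bottom): (3,-2,4) with a≤c, −a<b≤a
flip sign back: reduced form of f is (-3,2,-4)
g is negative-definite; reduce −g:
−g: translate: b→156 (≡1216 mod 530), so (265,1216,1395)→(265,156,23)
−g: flip: (265,156,23)→(23,-156,265)
−g: translate: b→-18 (≡-156 mod 46), so (23,-156,265)→(23,-18,4)
−g: flip: (23,-18,4)→(4,18,23)
−g: translate: b→2 (≡18 mod 8), so (4,18,23)→(4,2,3)
−g: flip: (4,2,3)→(3,-2,4)
−g: reduced (well bottom): (3,-2,4) with a≤c, −a<b≤a
flip sign back: reduced form of g is (-3,2,-4)
reduced forms (-3, 2, -4) vs (-3, 2, -4) ⇒ equivalent

yes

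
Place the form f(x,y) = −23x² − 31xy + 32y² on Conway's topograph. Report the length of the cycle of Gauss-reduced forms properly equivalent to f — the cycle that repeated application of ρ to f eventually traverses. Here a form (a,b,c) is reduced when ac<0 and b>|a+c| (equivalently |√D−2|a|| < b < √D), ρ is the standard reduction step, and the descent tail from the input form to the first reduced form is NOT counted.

D = 3905, ⌊√D⌋ = 62
descent: ρ → (32,31,-23)  [lands on river]
river: ρ → (-23,61,2)
river: ρ → (2,59,-53)
river: ρ → (-53,47,8)
river: ρ → (8,49,-47)
river: ρ → (-47,45,10)
river: ρ → (10,55,-22)
river: ρ → (-22,33,32)
ρ-cycle length = 8 (tail of 1 descent step not counted)

8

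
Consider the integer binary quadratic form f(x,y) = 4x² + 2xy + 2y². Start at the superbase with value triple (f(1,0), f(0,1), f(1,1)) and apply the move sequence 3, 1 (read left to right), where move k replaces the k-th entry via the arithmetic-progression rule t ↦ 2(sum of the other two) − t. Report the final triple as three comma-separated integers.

start (4,2,8) = (f(1,0),f(0,1),f(1,1))
replace slot 3: 2·(4+2) − 8 = 4 → (4,2,4)
replace slot 1: 2·(2+4) − 4 = 8 → (8,2,4)

8,2,4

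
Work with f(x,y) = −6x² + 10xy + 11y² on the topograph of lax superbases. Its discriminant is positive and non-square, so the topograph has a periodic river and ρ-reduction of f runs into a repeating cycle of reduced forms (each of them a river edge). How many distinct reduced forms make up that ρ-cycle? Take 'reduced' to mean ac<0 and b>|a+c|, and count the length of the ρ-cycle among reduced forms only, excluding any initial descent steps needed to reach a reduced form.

D = 364, ⌊√D⌋ = 19
river: ρ → (11,12,-5)
river: ρ → (-5,18,2)
river: ρ → (2,18,-5)
river: ρ → (-5,12,11)
river: ρ → (11,10,-6)
river: ρ → (-6,14,7)
river: ρ → (7,14,-6)
river: ρ → (-6,10,11)
ρ-cycle length = 8 (tail of 0 descent steps not counted)

8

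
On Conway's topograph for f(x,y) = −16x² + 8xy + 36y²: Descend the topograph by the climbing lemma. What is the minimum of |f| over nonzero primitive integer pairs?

descent: ρ → (36,-8,-16)
descent: ρ → (-16,40,12)  [lands on river]
river: ρ → (12,32,-28)
river: ρ → (-28,24,16)
river: ρ → (16,40,-12)
river: ρ → (-12,32,28)
river: ρ → (28,24,-16)
closes: descent 2, river 6
min |a| on river = 12

12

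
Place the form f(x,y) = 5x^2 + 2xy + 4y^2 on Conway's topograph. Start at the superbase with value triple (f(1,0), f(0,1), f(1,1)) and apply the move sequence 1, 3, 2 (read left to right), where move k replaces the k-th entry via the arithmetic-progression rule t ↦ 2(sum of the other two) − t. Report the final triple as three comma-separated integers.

start (5,4,11) = (f(1,0),f(0,1),f(1,1))
replace slot 1: 2·(4+11) − 5 = 25 → (25,4,11)
replace slot 3: 2·(25+4) − 11 = 47 → (25,4,47)
replace slot 2: 2·(25+47) − 4 = 140 → (25,140,47)

25,140,47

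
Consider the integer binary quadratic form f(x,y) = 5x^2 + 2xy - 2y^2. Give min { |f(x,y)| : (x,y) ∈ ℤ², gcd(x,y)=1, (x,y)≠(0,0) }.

descent: ρ → (-2,6,1)  [lands on river]
river: ρ → (1,6,-2)
closes: descent 1, river 2
min |a| on river = 1

1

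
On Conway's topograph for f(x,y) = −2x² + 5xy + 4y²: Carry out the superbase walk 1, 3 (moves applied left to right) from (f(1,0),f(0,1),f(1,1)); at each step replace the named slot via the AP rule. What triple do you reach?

start (-2,4,7) = (f(1,0),f(0,1),f(1,1))
replace slot 1: 2·(4+7) − (-2) = 24 → (24,4,7)
replace slot 3: 2·(24+4) − 7 = 49 → (24,4,49)

24,4,49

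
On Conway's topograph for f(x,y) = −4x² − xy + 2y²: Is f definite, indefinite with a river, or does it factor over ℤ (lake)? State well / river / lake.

D = b²−4ac = (-1)² − 4·(-4)·2 = 33
D > 0 non-square ⇒ indefinite ⇒ periodic river

river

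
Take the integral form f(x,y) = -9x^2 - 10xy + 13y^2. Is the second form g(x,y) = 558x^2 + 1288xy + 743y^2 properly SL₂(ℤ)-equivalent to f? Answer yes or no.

D₁ = 568, D₂ = 568
river cycle of f (length 6): (13, 10, -9), (-9, 8, 14), (14, 20, -3), (-3, 22, 7), (7, 20, -6), (-6, 16, 13)
river cycle of g (length 6): (13, 10, -9), (-9, 8, 14), (14, 20, -3), (-3, 22, 7), (7, 20, -6), (-6, 16, 13)
cycles coincide ⇒ equivalent

yes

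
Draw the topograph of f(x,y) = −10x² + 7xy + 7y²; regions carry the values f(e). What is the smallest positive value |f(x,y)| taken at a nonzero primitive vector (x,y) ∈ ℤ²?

river: ρ → (7,7,-10)
river: ρ → (-10,13,4)
river: ρ → (4,11,-13)
river: ρ → (-13,15,2)
river: ρ → (2,17,-5)
river: ρ → (-5,13,8)
river: ρ → (8,3,-10)
river: ρ → (-10,17,1)
river: ρ → (1,17,-10)
river: ρ → (-10,3,8)
river: ρ → (8,13,-5)
river: ρ → (-5,17,2)
river: ρ → (2,15,-13)
river: ρ → (-13,11,4)
river: ρ → (4,13,-10)
river: ρ → (-10,7,7)
closes: descent 0, river 16
min |a| on river = 1

1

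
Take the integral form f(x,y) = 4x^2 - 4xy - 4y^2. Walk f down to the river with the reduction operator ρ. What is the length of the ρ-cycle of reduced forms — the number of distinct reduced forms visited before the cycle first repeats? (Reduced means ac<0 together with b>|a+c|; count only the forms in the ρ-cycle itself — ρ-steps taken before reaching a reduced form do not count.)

D = 80, ⌊√D⌋ = 8
descent: ρ → (-4,4,4)  [lands on river]
river: ρ → (4,4,-4)
ρ-cycle length = 2 (tail of 1 descent step not counted)

2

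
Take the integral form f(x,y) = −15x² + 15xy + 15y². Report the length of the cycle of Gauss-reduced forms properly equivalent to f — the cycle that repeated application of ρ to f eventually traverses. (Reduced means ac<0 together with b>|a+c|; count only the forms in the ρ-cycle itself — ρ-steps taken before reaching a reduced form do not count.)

D = 1125, ⌊√D⌋ = 33
river: ρ → (15,15,-15)
river: ρ → (-15,15,15)
ρ-cycle length = 2 (tail of 0 descent steps not counted)

2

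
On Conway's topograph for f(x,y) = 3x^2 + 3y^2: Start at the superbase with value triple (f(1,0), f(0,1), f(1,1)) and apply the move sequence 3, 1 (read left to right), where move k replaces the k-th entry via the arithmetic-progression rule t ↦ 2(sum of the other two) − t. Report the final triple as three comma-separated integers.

start (3,3,6) = (f(1,0),f(0,1),f(1,1))
replace slot 3: 2·(3+3) − 6 = 6 → (3,3,6)
replace slot 1: 2·(3+6) − 3 = 15 → (15,3,6)

15,3,6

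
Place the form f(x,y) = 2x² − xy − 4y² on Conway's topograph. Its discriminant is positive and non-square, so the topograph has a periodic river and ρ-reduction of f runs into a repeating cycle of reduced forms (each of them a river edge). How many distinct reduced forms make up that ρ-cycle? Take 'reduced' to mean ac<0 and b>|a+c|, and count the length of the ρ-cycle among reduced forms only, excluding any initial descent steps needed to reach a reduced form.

D = 33, ⌊√D⌋ = 5
descent: ρ → (-4,1,2)
descent: ρ → (2,3,-3)  [lands on river]
river: ρ → (-3,3,2)
river: ρ → (2,5,-1)
river: ρ → (-1,5,2)
ρ-cycle length = 4 (tail of 2 descent steps not counted)

4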